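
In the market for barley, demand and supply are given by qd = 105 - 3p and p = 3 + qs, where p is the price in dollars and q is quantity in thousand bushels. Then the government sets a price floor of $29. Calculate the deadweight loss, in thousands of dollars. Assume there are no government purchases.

Rearranging supply gives qs = p - 3. Without the control the market clears where 105 - 3p = p - 3, i.e. p* = 27 and q* = 24.
Since 29 > 27, the floor is binding.
At p = 29: qd = 105 - 3·29 = 18 and qs = 29 - 3 = 26.
Quantity traded falls to 18. At q = 18 the demand price is (105 - 18)/3 = 29 and the supply price is 3 + 18 = 21.
Deadweight loss = ½ · (29 - 21) · (24 - 18) = ½ · 8 · 6 = 24.

24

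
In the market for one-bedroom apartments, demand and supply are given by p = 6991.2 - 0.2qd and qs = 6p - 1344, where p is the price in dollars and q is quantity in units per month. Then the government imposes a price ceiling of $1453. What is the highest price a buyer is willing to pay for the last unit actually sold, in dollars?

Rearranging demand gives qd = 34956 - 5p. In a free market, 34956 - 5p = 6p - 1344 gives the equilibrium p* = 3300, q* = 18456.
Because the ceiling (1453) lies below the market-clearing price, it is binding.
At p = 1453: qd = 34956 - 5·1453 = 27691 and qs = 6·1453 - 1344 = 7374.
Only 7374 units reach the market. On the demand curve, the marginal buyer's willingness to pay at q = 7374 is (34956 - 7374)/5 = 5516.4.

5516.4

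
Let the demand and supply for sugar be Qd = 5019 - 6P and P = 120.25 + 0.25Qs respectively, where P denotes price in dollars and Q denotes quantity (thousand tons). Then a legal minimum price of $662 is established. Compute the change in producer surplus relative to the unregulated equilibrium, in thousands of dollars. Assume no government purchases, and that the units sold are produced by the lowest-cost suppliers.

60816

Rearranging supply gives Qs = 4P - 481. Equilibrium: 5019 - 6P = 4P - 481, so 5500 = 10P and P* = 550, Q* = 1719.
The floor of 662 is above the equilibrium price 550, so it binds.
At P = 662: Qd = 5019 - 6·662 = 1047 and Qs = 4·662 - 481 = 2167.
Producer surplus without the control is ½ · (550 - 120.25) · 1719 = 369370.125.
With the floor, 1047 units are sold at 662. The supply price at Q = 1047 is 382, so PS = ½ · [(662 - 120.25) + (662 - 382)] · 1047 = 430186.125.
Change in producer surplus = 430186.125 - 369370.125 = 60816.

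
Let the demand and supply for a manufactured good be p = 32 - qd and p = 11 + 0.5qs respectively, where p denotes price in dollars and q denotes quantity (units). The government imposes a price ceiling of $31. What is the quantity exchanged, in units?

14

Rearranging demand gives qd = 32 - p; rearranging supply gives qs = 2p - 22. Without the control the market clears where 32 - p = 2p - 22, i.e. p* = 18 and q* = 14.
Since 31 is above p* = 18, the ceiling does not bind and the free-market outcome prevails.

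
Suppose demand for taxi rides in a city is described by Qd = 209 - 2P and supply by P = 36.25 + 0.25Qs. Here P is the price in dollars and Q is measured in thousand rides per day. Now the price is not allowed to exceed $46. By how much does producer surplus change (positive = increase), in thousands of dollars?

-845

Rearranging supply gives Qs = 4P - 145. In a free market, 209 - 2P = 4P - 145 gives the equilibrium P* = 59, Q* = 91.
Since 46 < 59, the ceiling is binding.
At P = 46: Qd = 209 - 2·46 = 117 and Qs = 4·46 - 145 = 39.
Producer surplus without the control is ½ · (59 - 36.25) · 91 = 1035.125.
With the ceiling, producers sell 39 units at 46, so PS = ½ · (46 - 36.25) · 39 = 190.125.
Change in producer surplus = 190.125 - 1035.125 = -845.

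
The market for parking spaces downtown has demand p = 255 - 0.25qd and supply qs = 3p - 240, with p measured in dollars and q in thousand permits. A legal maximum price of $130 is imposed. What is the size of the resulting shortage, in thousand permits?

Rearranging demand gives qd = 1020 - 4p. Without the control the market clears where 1020 - 4p = 3p - 240, i.e. p* = 180 and q* = 300.
Since 130 < 180, the ceiling is binding.
At p = 130: qd = 1020 - 4·130 = 500 and qs = 3·130 - 240 = 150.
Shortage = qd - qs = 500 - 150 = 350.

350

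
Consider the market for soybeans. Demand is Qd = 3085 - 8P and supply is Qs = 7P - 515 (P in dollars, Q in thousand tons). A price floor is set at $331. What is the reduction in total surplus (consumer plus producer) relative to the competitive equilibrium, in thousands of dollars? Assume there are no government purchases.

70980

Setting quantity demanded equal to quantity supplied, 3085 - 8P = 7P - 515, gives P* = 240 and Q* = 1165.
The floor of 331 is above the equilibrium price 240, so it binds.
At P = 331: Qd = 3085 - 8·331 = 437 and Qs = 7·331 - 515 = 1802.
Quantity traded falls to 437. At Q = 437 the demand price is (3085 - 437)/8 = 331 and the supply price is (515 + 437)/7 = 136.
Deadweight loss = ½ · (331 - 136) · (1165 - 437) = ½ · 195 · 728 = 70980.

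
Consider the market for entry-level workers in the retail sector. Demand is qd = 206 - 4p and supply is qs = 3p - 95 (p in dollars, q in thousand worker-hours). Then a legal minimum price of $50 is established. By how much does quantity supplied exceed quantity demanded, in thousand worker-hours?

49

Equilibrium: 206 - 4p = 3p - 95, so 301 = 7p and p* = 43, q* = 34.
Since 50 > 43, the floor is binding.
At p = 50: qd = 206 - 4·50 = 6 and qs = 3·50 - 95 = 55.
Surplus = qs - qd = 55 - 6 = 49.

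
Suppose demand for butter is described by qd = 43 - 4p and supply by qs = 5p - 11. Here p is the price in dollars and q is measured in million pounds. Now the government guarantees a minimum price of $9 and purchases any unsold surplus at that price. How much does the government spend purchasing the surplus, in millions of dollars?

243

In a free market, 43 - 4p = 5p - 11 gives the equilibrium p* = 6, q* = 19.
Because the floor (9) lies above the market-clearing price, it is binding.
At p = 9: qd = 43 - 4·9 = 7 and qs = 5·9 - 11 = 34.
Surplus = qs - qd = 27.
Government expenditure = surplus × support price = 27 × 9 = 243.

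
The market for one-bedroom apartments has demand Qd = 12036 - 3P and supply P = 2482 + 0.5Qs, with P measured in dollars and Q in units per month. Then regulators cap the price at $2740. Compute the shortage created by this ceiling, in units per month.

3300

Rearranging supply gives Qs = 2P - 4964. Setting quantity demanded equal to quantity supplied, 12036 - 3P = 2P - 4964, gives P* = 3400 and Q* = 1836.
Because the ceiling (2740) lies below the market-clearing price, it is binding.
At P = 2740: Qd = 12036 - 3·2740 = 3816 and Qs = 2·2740 - 4964 = 516.
Shortage = Qd - Qs = 3816 - 516 = 3300.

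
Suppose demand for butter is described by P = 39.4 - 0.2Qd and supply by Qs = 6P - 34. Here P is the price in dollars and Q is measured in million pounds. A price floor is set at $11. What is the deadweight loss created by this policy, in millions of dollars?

Rearranging demand gives Qd = 197 - 5P. Without the control the market clears where 197 - 5P = 6P - 34, i.e. P* = 21 and Q* = 92.
The floor of 11 is below the equilibrium price 21, so it is not binding; the market clears at P* = 21, Q* = 92.
Since the control does not bind, no trades are prevented and deadweight loss is zero.

0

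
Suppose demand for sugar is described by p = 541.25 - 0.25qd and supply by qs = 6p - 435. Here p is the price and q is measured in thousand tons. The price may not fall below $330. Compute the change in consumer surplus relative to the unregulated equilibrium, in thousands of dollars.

Rearranging demand gives qd = 2165 - 4p. In a free market, 2165 - 4p = 6p - 435 gives the equilibrium p* = 260, q* = 1125.
The floor of 330 is above the equilibrium price 260, so it binds.
At p = 330: qd = 2165 - 4·330 = 845 and qs = 6·330 - 435 = 1545.
Consumer surplus without the control is ½ · (541.25 - 260) · 1125 = 158203.125.
With the floor, consumers buy 845 units at 330, so CS = ½ · (541.25 - 330) · 845 = 89253.125.
Change in consumer surplus = 89253.125 - 158203.125 = -68950.

-68950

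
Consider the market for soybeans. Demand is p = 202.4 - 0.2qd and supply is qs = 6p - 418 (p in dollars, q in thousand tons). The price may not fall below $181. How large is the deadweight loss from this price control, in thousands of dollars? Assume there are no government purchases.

11921.25

Rearranging demand gives qd = 1012 - 5p. In a free market, 1012 - 5p = 6p - 418 gives the equilibrium p* = 130, q* = 362.
Since 181 > 130, the floor is binding.
At p = 181: qd = 1012 - 5·181 = 107 and qs = 6·181 - 418 = 668.
Quantity traded falls to 107. At q = 107 the demand price is (1012 - 107)/5 = 181 and the supply price is (418 + 107)/6 = 87.5.
Deadweight loss = ½ · (181 - 87.5) · (362 - 107) = ½ · 93.5 · 255 = 11921.25.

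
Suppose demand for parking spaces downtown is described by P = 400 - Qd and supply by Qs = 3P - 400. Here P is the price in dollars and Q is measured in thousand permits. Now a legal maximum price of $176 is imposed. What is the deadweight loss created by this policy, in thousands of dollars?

Rearranging demand gives Qd = 400 - P. Without the control the market clears where 400 - P = 3P - 400, i.e. P* = 200 and Q* = 200.
Since 176 < 200, the ceiling is binding.
At P = 176: Qd = 400 - 176 = 224 and Qs = 3·176 - 400 = 128.
Quantity traded falls to 128. At Q = 128 the demand price is 400 - 128 = 272 and the supply price is (400 + 128)/3 = 176.
Deadweight loss = ½ · (272 - 176) · (200 - 128) = ½ · 96 · 72 = 3456.

3456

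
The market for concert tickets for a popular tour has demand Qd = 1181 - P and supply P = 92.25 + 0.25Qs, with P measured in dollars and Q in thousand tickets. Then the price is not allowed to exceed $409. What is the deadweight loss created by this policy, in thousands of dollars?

0

Rearranging supply gives Qs = 4P - 369. Setting quantity demanded equal to quantity supplied, 1181 - P = 4P - 369, gives P* = 310 and Q* = 871.
The ceiling of 409 is above the equilibrium price 310, so it is not binding; the market clears at P* = 310, Q* = 871.
Since the control does not bind, no trades are prevented and deadweight loss is zero.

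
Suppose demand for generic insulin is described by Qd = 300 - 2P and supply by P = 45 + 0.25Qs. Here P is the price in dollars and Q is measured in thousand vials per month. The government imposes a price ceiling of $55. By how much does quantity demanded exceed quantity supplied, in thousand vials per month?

150

Rearranging supply gives Qs = 4P - 180. Without the control the market clears where 300 - 2P = 4P - 180, i.e. P* = 80 and Q* = 140.
Since 55 < 80, the ceiling is binding.
At P = 55: Qd = 300 - 2·55 = 190 and Qs = 4·55 - 180 = 40.
Shortage = Qd - Qs = 190 - 40 = 150.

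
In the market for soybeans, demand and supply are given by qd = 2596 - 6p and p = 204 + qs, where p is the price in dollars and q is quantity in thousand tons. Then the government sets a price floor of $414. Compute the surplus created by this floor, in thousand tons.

Rearranging supply gives qs = p - 204. Without the control the market clears where 2596 - 6p = p - 204, i.e. p* = 400 and q* = 196.
The floor of 414 is above the equilibrium price 400, so it binds.
At p = 414: qd = 2596 - 6·414 = 112 and qs = 414 - 204 = 210.
Surplus = qs - qd = 210 - 112 = 98.

98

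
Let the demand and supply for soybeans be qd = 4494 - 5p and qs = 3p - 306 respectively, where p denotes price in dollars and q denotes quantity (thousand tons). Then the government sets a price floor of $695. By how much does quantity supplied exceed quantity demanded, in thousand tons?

760

In a free market, 4494 - 5p = 3p - 306 gives the equilibrium p* = 600, q* = 1494.
The floor of 695 is above the equilibrium price 600, so it binds.
At p = 695: qd = 4494 - 5·695 = 1019 and qs = 3·695 - 306 = 1779.
Surplus = qs - qd = 1779 - 1019 = 760.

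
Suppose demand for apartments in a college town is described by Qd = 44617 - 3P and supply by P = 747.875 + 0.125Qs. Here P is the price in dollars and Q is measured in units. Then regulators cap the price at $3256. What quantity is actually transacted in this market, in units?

20065

Rearranging supply gives Qs = 8P - 5983. Setting quantity demanded equal to quantity supplied, 44617 - 3P = 8P - 5983, gives P* = 4600 and Q* = 30817.
The ceiling of 3256 is below the equilibrium price 4600, so it binds.
At P = 3256: Qd = 44617 - 3·3256 = 34849 and Qs = 8·3256 - 5983 = 20065.
The quantity actually transacted is the short side, supply: 20065.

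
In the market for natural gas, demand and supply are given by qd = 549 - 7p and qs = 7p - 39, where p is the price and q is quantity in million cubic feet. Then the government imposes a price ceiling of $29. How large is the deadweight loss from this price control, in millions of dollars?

Setting quantity demanded equal to quantity supplied, 549 - 7p = 7p - 39, gives p* = 42 and q* = 255.
Because the ceiling (29) lies below the market-clearing price, it is binding.
At p = 29: qd = 549 - 7·29 = 346 and qs = 7·29 - 39 = 164.
Quantity traded falls to 164. At q = 164 the demand price is (549 - 164)/7 = 55 and the supply price is (39 + 164)/7 = 29.
Deadweight loss = ½ · (55 - 29) · (255 - 164) = ½ · 26 · 91 = 1183.

1183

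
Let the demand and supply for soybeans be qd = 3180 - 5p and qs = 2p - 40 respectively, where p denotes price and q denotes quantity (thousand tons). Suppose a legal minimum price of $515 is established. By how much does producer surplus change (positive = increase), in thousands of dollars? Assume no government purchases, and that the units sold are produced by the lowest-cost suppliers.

14368.75

Equilibrium: 3180 - 5p = 2p - 40, so 3220 = 7p and p* = 460, q* = 880.
Since 515 > 460, the floor is binding.
At p = 515: qd = 3180 - 5·515 = 605 and qs = 2·515 - 40 = 990.
Producer surplus without the control is ½ · (460 - 20) · 880 = 193600.
With the floor, 605 units are sold at 515. The supply price at q = 605 is 322.5, so PS = ½ · [(515 - 20) + (515 - 322.5)] · 605 = 207968.75.
Change in producer surplus = 207968.75 - 193600 = 14368.75.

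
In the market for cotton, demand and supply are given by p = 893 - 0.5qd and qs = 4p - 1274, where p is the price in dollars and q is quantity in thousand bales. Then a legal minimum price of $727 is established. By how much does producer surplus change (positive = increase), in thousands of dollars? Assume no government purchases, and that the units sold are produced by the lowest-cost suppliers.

Rearranging demand gives qd = 1786 - 2p. Without the control the market clears where 1786 - 2p = 4p - 1274, i.e. p* = 510 and q* = 766.
The floor of 727 is above the equilibrium price 510, so it binds.
At p = 727: qd = 1786 - 2·727 = 332 and qs = 4·727 - 1274 = 1634.
Producer surplus without the control is ½ · (510 - 318.5) · 766 = 73344.5.
With the floor, 332 units are sold at 727. The supply price at q = 332 is 401.5, so PS = ½ · [(727 - 318.5) + (727 - 401.5)] · 332 = 121844.
Change in producer surplus = 121844 - 73344.5 = 48499.5.

48499.5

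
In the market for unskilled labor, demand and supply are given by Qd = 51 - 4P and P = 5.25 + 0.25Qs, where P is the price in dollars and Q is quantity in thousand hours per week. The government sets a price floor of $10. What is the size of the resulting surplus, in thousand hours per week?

Rearranging supply gives Qs = 4P - 21. Without the control the market clears where 51 - 4P = 4P - 21, i.e. P* = 9 and Q* = 15.
Since 10 > 9, the floor is binding.
At P = 10: Qd = 51 - 4·10 = 11 and Qs = 4·10 - 21 = 19.
Surplus = Qs - Qd = 19 - 11 = 8.

8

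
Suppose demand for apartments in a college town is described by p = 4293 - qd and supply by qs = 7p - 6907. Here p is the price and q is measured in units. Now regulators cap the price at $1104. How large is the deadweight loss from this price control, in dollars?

Rearranging demand gives qd = 4293 - p. In a free market, 4293 - p = 7p - 6907 gives the equilibrium p* = 1400, q* = 2893.
Because the ceiling (1104) lies below the market-clearing price, it is binding.
At p = 1104: qd = 4293 - 1104 = 3189 and qs = 7·1104 - 6907 = 821.
Quantity traded falls to 821. At q = 821 the demand price is 4293 - 821 = 3472 and the supply price is (6907 + 821)/7 = 1104.
Deadweight loss = ½ · (3472 - 1104) · (2893 - 821) = ½ · 2368 · 2072 = 2453248.

2453248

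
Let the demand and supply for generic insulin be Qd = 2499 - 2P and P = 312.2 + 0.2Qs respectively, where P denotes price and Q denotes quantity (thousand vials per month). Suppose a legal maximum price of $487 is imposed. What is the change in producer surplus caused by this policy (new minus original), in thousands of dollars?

Rearranging supply gives Qs = 5P - 1561. In a free market, 2499 - 2P = 5P - 1561 gives the equilibrium P* = 580, Q* = 1339.
Because the ceiling (487) lies below the market-clearing price, it is binding.
At P = 487: Qd = 2499 - 2·487 = 1525 and Qs = 5·487 - 1561 = 874.
Producer surplus without the control is ½ · (580 - 312.2) · 1339 = 179292.1.
With the ceiling, producers sell 874 units at 487, so PS = ½ · (487 - 312.2) · 874 = 76387.6.
Change in producer surplus = 76387.6 - 179292.1 = -102904.5.

-102904.5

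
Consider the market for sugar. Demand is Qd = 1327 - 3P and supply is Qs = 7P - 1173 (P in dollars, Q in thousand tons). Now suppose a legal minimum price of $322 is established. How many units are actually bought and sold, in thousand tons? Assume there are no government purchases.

361

Setting quantity demanded equal to quantity supplied, 1327 - 3P = 7P - 1173, gives P* = 250 and Q* = 577.
Since 322 > 250, the floor is binding.
At P = 322: Qd = 1327 - 3·322 = 361 and Qs = 7·322 - 1173 = 1081.
The quantity actually transacted is the short side, demand: 361.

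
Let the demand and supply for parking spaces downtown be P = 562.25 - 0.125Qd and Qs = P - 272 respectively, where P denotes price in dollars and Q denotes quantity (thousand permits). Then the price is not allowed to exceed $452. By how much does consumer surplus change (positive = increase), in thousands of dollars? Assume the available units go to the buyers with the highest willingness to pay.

Rearranging demand gives Qd = 4498 - 8P. Equilibrium: 4498 - 8P = P - 272, so 4770 = 9P and P* = 530, Q* = 258.
Because the ceiling (452) lies below the market-clearing price, it is binding.
At P = 452: Qd = 4498 - 8·452 = 882 and Qs = 452 - 272 = 180.
Consumer surplus without the control is ½ · (562.25 - 530) · 258 = 4160.25.
With the ceiling, 180 units are sold at 452 (assume they go to the highest-value buyers). The demand price at Q = 180 is 539.75, so CS = ½ · [(562.25 - 452) + (539.75 - 452)] · 180 = 17820.
Change in consumer surplus = 17820 - 4160.25 = 13659.75.

13659.75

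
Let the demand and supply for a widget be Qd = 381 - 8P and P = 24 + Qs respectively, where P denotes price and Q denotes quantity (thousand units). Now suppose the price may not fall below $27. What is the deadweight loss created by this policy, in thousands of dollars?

0

Rearranging supply gives Qs = P - 24. In a free market, 381 - 8P = P - 24 gives the equilibrium P* = 45, Q* = 21.
The floor of 27 is below the equilibrium price 45, so it is not binding; the market clears at P* = 45, Q* = 21.
Since the control does not bind, no trades are prevented and deadweight loss is zero.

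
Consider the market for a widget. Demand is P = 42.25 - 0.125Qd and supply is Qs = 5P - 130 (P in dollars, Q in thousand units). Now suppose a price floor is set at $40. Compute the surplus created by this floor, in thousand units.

Rearranging demand gives Qd = 338 - 8P. In a free market, 338 - 8P = 5P - 130 gives the equilibrium P* = 36, Q* = 50.
The floor of 40 is above the equilibrium price 36, so it binds.
At P = 40: Qd = 338 - 8·40 = 18 and Qs = 5·40 - 130 = 70.
Surplus = Qs - Qd = 70 - 18 = 52.

52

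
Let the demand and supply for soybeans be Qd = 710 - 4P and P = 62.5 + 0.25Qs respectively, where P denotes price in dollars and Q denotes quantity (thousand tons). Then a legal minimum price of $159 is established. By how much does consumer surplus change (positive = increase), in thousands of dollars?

Rearranging supply gives Qs = 4P - 250. Equilibrium: 710 - 4P = 4P - 250, so 960 = 8P and P* = 120, Q* = 230.
Because the floor (159) lies above the market-clearing price, it is binding.
At P = 159: Qd = 710 - 4·159 = 74 and Qs = 4·159 - 250 = 386.
Consumer surplus without the control is ½ · (177.5 - 120) · 230 = 6612.5.
With the floor, consumers buy 74 units at 159, so CS = ½ · (177.5 - 159) · 74 = 684.5.
Change in consumer surplus = 684.5 - 6612.5 = -5928.

-5928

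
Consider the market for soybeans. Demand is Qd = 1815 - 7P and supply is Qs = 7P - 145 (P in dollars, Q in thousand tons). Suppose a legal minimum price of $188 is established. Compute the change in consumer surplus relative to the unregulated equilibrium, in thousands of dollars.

Without the control the market clears where 1815 - 7P = 7P - 145, i.e. P* = 140 and Q* = 835.
The floor of 188 is above the equilibrium price 140, so it binds.
At P = 188: Qd = 1815 - 7·188 = 499 and Qs = 7·188 - 145 = 1171.
Consumer surplus without the control is ½ · (1815/7 - 140) · 835 = 697225/14.
With the floor, consumers buy 499 units at 188, so CS = ½ · (1815/7 - 188) · 499 = 249001/14.
Change in consumer surplus = 249001/14 - 697225/14 = -32016.

-32016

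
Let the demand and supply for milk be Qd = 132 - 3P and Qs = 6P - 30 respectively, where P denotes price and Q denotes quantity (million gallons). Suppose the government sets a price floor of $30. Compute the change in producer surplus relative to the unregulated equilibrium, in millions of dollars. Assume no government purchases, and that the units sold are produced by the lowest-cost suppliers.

396

In a free market, 132 - 3P = 6P - 30 gives the equilibrium P* = 18, Q* = 78.
Since 30 > 18, the floor is binding.
At P = 30: Qd = 132 - 3·30 = 42 and Qs = 6·30 - 30 = 150.
Producer surplus without the control is ½ · (18 - 5) · 78 = 507.
With the floor, 42 units are sold at 30. The supply price at Q = 42 is 12, so PS = ½ · [(30 - 5) + (30 - 12)] · 42 = 903.
Change in producer surplus = 903 - 507 = 396.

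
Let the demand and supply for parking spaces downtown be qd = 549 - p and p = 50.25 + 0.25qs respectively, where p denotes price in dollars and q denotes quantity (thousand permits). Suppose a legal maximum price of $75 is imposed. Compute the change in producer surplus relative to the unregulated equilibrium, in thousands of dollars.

-18675

Rearranging supply gives qs = 4p - 201. In a free market, 549 - p = 4p - 201 gives the equilibrium p* = 150, q* = 399.
The ceiling of 75 is below the equilibrium price 150, so it binds.
At p = 75: qd = 549 - 75 = 474 and qs = 4·75 - 201 = 99.
Producer surplus without the control is ½ · (150 - 50.25) · 399 = 19900.125.
With the ceiling, producers sell 99 units at 75, so PS = ½ · (75 - 50.25) · 99 = 1225.125.
Change in producer surplus = 1225.125 - 19900.125 = -18675.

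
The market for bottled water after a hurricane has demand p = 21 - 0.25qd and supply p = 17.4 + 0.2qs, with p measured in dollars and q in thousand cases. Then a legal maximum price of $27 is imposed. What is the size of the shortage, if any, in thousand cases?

0

Rearranging demand gives qd = 84 - 4p; rearranging supply gives qs = 5p - 87. Setting quantity demanded equal to quantity supplied, 84 - 4p = 5p - 87, gives p* = 19 and q* = 8.
Since 27 is above p* = 19, the ceiling does not bind and the free-market outcome prevails.
Since the control does not bind, there is no shortage.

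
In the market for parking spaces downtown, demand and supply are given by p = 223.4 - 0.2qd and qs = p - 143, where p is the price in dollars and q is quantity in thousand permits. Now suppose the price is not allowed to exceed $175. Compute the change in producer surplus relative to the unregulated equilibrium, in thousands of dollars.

-1732.5

Rearranging demand gives qd = 1117 - 5p. Equilibrium: 1117 - 5p = p - 143, so 1260 = 6p and p* = 210, q* = 67.
Since 175 < 210, the ceiling is binding.
At p = 175: qd = 1117 - 5·175 = 242 and qs = 175 - 143 = 32.
Producer surplus without the control is ½ · (210 - 143) · 67 = 2244.5.
With the ceiling, producers sell 32 units at 175, so PS = ½ · (175 - 143) · 32 = 512.
Change in producer surplus = 512 - 2244.5 = -1732.5.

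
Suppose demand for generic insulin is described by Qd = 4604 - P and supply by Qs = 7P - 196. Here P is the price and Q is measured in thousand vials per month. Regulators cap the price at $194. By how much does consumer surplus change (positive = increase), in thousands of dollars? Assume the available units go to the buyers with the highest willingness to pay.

Setting quantity demanded equal to quantity supplied, 4604 - P = 7P - 196, gives P* = 600 and Q* = 4004.
Since 194 < 600, the ceiling is binding.
At P = 194: Qd = 4604 - 194 = 4410 and Qs = 7·194 - 196 = 1162.
Consumer surplus without the control is ½ · (4604 - 600) · 4004 = 8016008.
With the ceiling, 1162 units are sold at 194 (assume they go to the highest-value buyers). The demand price at Q = 1162 is 3442, so CS = ½ · [(4604 - 194) + (3442 - 194)] · 1162 = 4449298.
Change in consumer surplus = 4449298 - 8016008 = -3566710.

-3566710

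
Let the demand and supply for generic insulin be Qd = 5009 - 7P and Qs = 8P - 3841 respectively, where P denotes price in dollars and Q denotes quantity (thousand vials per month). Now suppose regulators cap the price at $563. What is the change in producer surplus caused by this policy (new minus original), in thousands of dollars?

-20817

Setting quantity demanded equal to quantity supplied, 5009 - 7P = 8P - 3841, gives P* = 590 and Q* = 879.
The ceiling of 563 is below the equilibrium price 590, so it binds.
At P = 563: Qd = 5009 - 7·563 = 1068 and Qs = 8·563 - 3841 = 663.
Producer surplus without the control is ½ · (590 - 480.125) · 879 = 48290.0625.
With the ceiling, producers sell 663 units at 563, so PS = ½ · (563 - 480.125) · 663 = 27473.0625.
Change in producer surplus = 27473.0625 - 48290.0625 = -20817.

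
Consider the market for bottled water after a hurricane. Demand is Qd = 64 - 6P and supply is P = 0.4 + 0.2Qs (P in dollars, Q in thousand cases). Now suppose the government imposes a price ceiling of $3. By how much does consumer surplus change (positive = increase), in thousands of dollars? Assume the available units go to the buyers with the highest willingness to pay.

Rearranging supply gives Qs = 5P - 2. Equilibrium: 64 - 6P = 5P - 2, so 66 = 11P and P* = 6, Q* = 28.
Because the ceiling (3) lies below the market-clearing price, it is binding.
At P = 3: Qd = 64 - 6·3 = 46 and Qs = 5·3 - 2 = 13.
Consumer surplus without the control is ½ · (32/3 - 6) · 28 = 196/3.
With the ceiling, 13 units are sold at 3 (assume they go to the highest-value buyers). The demand price at Q = 13 is 8.5, so CS = ½ · [(32/3 - 3) + (8.5 - 3)] · 13 = 1027/12.
Change in consumer surplus = 1027/12 - 196/3 = 20.25.

20.25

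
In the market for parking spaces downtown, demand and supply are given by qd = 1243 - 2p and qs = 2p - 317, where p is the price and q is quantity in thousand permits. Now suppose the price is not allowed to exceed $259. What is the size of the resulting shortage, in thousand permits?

524

In a free market, 1243 - 2p = 2p - 317 gives the equilibrium p* = 390, q* = 463.
The ceiling of 259 is below the equilibrium price 390, so it binds.
At p = 259: qd = 1243 - 2·259 = 725 and qs = 2·259 - 317 = 201.
Shortage = qd - qs = 725 - 201 = 524.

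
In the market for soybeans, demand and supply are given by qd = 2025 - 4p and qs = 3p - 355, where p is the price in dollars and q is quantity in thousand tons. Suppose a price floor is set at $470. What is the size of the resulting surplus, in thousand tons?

910

Without the control the market clears where 2025 - 4p = 3p - 355, i.e. p* = 340 and q* = 665.
Since 470 > 340, the floor is binding.
At p = 470: qd = 2025 - 4·470 = 145 and qs = 3·470 - 355 = 1055.
Surplus = qs - qd = 1055 - 145 = 910.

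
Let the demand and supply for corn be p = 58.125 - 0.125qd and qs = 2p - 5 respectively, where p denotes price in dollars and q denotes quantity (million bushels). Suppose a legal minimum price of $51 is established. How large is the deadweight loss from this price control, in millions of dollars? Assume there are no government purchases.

320

Rearranging demand gives qd = 465 - 8p. Equilibrium: 465 - 8p = 2p - 5, so 470 = 10p and p* = 47, q* = 89.
The floor of 51 is above the equilibrium price 47, so it binds.
At p = 51: qd = 465 - 8·51 = 57 and qs = 2·51 - 5 = 97.
Quantity traded falls to 57. At q = 57 the demand price is (465 - 57)/8 = 51 and the supply price is (5 + 57)/2 = 31.
Deadweight loss = ½ · (51 - 31) · (89 - 57) = ½ · 20 · 32 = 320.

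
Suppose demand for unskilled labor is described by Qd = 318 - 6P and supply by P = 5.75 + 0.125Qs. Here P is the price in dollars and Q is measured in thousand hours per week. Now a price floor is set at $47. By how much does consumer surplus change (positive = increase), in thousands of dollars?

-2079

Rearranging supply gives Qs = 8P - 46. Setting quantity demanded equal to quantity supplied, 318 - 6P = 8P - 46, gives P* = 26 and Q* = 162.
Since 47 > 26, the floor is binding.
At P = 47: Qd = 318 - 6·47 = 36 and Qs = 8·47 - 46 = 330.
Consumer surplus without the control is ½ · (53 - 26) · 162 = 2187.
With the floor, consumers buy 36 units at 47, so CS = ½ · (53 - 47) · 36 = 108.
Change in consumer surplus = 108 - 2187 = -2079.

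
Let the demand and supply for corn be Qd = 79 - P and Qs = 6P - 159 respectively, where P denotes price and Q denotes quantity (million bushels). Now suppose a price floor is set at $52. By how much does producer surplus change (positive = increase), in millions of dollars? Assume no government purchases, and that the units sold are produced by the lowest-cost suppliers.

459

Equilibrium: 79 - P = 6P - 159, so 238 = 7P and P* = 34, Q* = 45.
Because the floor (52) lies above the market-clearing price, it is binding.
At P = 52: Qd = 79 - 52 = 27 and Qs = 6·52 - 159 = 153.
Producer surplus without the control is ½ · (34 - 26.5) · 45 = 168.75.
With the floor, 27 units are sold at 52. The supply price at Q = 27 is 31, so PS = ½ · [(52 - 26.5) + (52 - 31)] · 27 = 627.75.
Change in producer surplus = 627.75 - 168.75 = 459.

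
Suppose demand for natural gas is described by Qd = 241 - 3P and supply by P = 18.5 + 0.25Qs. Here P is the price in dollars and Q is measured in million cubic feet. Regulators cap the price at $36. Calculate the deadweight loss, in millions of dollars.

Rearranging supply gives Qs = 4P - 74. Without the control the market clears where 241 - 3P = 4P - 74, i.e. P* = 45 and Q* = 106.
The ceiling of 36 is below the equilibrium price 45, so it binds.
At P = 36: Qd = 241 - 3·36 = 133 and Qs = 4·36 - 74 = 70.
Quantity traded falls to 70. At Q = 70 the demand price is (241 - 70)/3 = 57 and the supply price is (74 + 70)/4 = 36.
Deadweight loss = ½ · (57 - 36) · (106 - 70) = ½ · 21 · 36 = 378.

378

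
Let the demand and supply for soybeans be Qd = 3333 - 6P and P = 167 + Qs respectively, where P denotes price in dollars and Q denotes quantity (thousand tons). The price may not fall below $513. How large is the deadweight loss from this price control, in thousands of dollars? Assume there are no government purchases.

3549

Rearranging supply gives Qs = P - 167. Setting quantity demanded equal to quantity supplied, 3333 - 6P = P - 167, gives P* = 500 and Q* = 333.
Because the floor (513) lies above the market-clearing price, it is binding.
At P = 513: Qd = 3333 - 6·513 = 255 and Qs = 513 - 167 = 346.
Quantity traded falls to 255. At Q = 255 the demand price is (3333 - 255)/6 = 513 and the supply price is 167 + 255 = 422.
Deadweight loss = ½ · (513 - 422) · (333 - 255) = ½ · 91 · 78 = 3549.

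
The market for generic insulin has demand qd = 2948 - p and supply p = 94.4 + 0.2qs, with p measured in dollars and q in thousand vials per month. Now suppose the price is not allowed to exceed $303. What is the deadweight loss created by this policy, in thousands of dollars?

Rearranging supply gives qs = 5p - 472. In a free market, 2948 - p = 5p - 472 gives the equilibrium p* = 570, q* = 2378.
The ceiling of 303 is below the equilibrium price 570, so it binds.
At p = 303: qd = 2948 - 303 = 2645 and qs = 5·303 - 472 = 1043.
Quantity traded falls to 1043. At q = 1043 the demand price is 2948 - 1043 = 1905 and the supply price is (472 + 1043)/5 = 303.
Deadweight loss = ½ · (1905 - 303) · (2378 - 1043) = ½ · 1602 · 1335 = 1069335.

1069335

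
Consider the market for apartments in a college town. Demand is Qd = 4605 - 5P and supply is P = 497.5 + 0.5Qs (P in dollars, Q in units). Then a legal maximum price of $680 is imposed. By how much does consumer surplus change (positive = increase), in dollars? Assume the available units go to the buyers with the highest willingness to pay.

38040

Rearranging supply gives Qs = 2P - 995. Without the control the market clears where 4605 - 5P = 2P - 995, i.e. P* = 800 and Q* = 605.
Because the ceiling (680) lies below the market-clearing price, it is binding.
At P = 680: Qd = 4605 - 5·680 = 1205 and Qs = 2·680 - 995 = 365.
Consumer surplus without the control is ½ · (921 - 800) · 605 = 36602.5.
With the ceiling, 365 units are sold at 680 (assume they go to the highest-value buyers). The demand price at Q = 365 is 848, so CS = ½ · [(921 - 680) + (848 - 680)] · 365 = 74642.5.
Change in consumer surplus = 74642.5 - 36602.5 = 38040.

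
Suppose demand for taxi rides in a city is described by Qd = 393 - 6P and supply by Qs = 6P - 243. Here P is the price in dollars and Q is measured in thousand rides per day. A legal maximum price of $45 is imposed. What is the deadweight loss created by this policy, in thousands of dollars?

Equilibrium: 393 - 6P = 6P - 243, so 636 = 12P and P* = 53, Q* = 75.
Because the ceiling (45) lies below the market-clearing price, it is binding.
At P = 45: Qd = 393 - 6·45 = 123 and Qs = 6·45 - 243 = 27.
Quantity traded falls to 27. At Q = 27 the demand price is (393 - 27)/6 = 61 and the supply price is (243 + 27)/6 = 45.
Deadweight loss = ½ · (61 - 45) · (75 - 27) = ½ · 16 · 48 = 384.

384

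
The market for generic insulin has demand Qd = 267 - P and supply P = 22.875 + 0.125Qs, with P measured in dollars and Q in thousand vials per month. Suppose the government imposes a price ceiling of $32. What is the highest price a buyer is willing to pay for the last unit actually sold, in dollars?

Rearranging supply gives Qs = 8P - 183. Without the control the market clears where 267 - P = 8P - 183, i.e. P* = 50 and Q* = 217.
Since 32 < 50, the ceiling is binding.
At P = 32: Qd = 267 - 32 = 235 and Qs = 8·32 - 183 = 73.
Only 73 units reach the market. On the demand curve, the marginal buyer's willingness to pay at Q = 73 is (267 - 73) = 194.

194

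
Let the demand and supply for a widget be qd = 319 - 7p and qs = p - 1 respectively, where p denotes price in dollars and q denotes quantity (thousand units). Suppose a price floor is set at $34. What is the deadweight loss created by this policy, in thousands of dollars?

0

Equilibrium: 319 - 7p = p - 1, so 320 = 8p and p* = 40, q* = 39.
The floor of 34 is below the equilibrium price 40, so it is not binding; the market clears at p* = 40, q* = 39.
Since the control does not bind, no trades are prevented and deadweight loss is zero.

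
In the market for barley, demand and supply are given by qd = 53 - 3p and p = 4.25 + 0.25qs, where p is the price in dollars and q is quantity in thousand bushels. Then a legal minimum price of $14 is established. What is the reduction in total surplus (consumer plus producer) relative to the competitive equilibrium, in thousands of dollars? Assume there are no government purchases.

42

Rearranging supply gives qs = 4p - 17. In a free market, 53 - 3p = 4p - 17 gives the equilibrium p* = 10, q* = 23.
The floor of 14 is above the equilibrium price 10, so it binds.
At p = 14: qd = 53 - 3·14 = 11 and qs = 4·14 - 17 = 39.
Quantity traded falls to 11. At q = 11 the demand price is (53 - 11)/3 = 14 and the supply price is (17 + 11)/4 = 7.
Deadweight loss = ½ · (14 - 7) · (23 - 11) = ½ · 7 · 12 = 42.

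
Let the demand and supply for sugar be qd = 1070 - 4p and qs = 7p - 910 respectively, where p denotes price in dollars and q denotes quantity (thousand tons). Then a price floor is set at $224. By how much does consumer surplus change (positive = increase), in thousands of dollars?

Equilibrium: 1070 - 4p = 7p - 910, so 1980 = 11p and p* = 180, q* = 350.
Because the floor (224) lies above the market-clearing price, it is binding.
At p = 224: qd = 1070 - 4·224 = 174 and qs = 7·224 - 910 = 658.
Consumer surplus without the control is ½ · (267.5 - 180) · 350 = 15312.5.
With the floor, consumers buy 174 units at 224, so CS = ½ · (267.5 - 224) · 174 = 3784.5.
Change in consumer surplus = 3784.5 - 15312.5 = -11528.

-11528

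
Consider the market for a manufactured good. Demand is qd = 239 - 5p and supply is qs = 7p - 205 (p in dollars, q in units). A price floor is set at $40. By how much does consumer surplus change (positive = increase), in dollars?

Without the control the market clears where 239 - 5p = 7p - 205, i.e. p* = 37 and q* = 54.
Because the floor (40) lies above the market-clearing price, it is binding.
At p = 40: qd = 239 - 5·40 = 39 and qs = 7·40 - 205 = 75.
Consumer surplus without the control is ½ · (47.8 - 37) · 54 = 291.6.
With the floor, consumers buy 39 units at 40, so CS = ½ · (47.8 - 40) · 39 = 152.1.
Change in consumer surplus = 152.1 - 291.6 = -139.5.

-139.5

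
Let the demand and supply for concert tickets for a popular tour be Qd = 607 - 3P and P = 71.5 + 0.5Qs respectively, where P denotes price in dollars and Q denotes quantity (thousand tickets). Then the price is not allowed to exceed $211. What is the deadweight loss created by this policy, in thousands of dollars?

Rearranging supply gives Qs = 2P - 143. Without the control the market clears where 607 - 3P = 2P - 143, i.e. P* = 150 and Q* = 157.
The ceiling of 211 is above the equilibrium price 150, so it is not binding; the market clears at P* = 150, Q* = 157.
Since the control does not bind, no trades are prevented and deadweight loss is zero.

0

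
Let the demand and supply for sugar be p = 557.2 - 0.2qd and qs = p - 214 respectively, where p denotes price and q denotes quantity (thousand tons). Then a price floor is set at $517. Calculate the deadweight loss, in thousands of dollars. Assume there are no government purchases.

4335

Rearranging demand gives qd = 2786 - 5p. In a free market, 2786 - 5p = p - 214 gives the equilibrium p* = 500, q* = 286.
Since 517 > 500, the floor is binding.
At p = 517: qd = 2786 - 5·517 = 201 and qs = 517 - 214 = 303.
Quantity traded falls to 201. At q = 201 the demand price is (2786 - 201)/5 = 517 and the supply price is 214 + 201 = 415.
Deadweight loss = ½ · (517 - 415) · (286 - 201) = ½ · 102 · 85 = 4335.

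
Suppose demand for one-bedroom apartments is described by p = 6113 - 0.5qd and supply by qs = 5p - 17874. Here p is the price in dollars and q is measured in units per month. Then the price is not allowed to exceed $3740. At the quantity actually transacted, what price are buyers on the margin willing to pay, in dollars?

Rearranging demand gives qd = 12226 - 2p. In a free market, 12226 - 2p = 5p - 17874 gives the equilibrium p* = 4300, q* = 3626.
Since 3740 < 4300, the ceiling is binding.
At p = 3740: qd = 12226 - 2·3740 = 4746 and qs = 5·3740 - 17874 = 826.
Only 826 units reach the market. On the demand curve, the marginal buyer's willingness to pay at q = 826 is (12226 - 826)/2 = 5700.

5700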